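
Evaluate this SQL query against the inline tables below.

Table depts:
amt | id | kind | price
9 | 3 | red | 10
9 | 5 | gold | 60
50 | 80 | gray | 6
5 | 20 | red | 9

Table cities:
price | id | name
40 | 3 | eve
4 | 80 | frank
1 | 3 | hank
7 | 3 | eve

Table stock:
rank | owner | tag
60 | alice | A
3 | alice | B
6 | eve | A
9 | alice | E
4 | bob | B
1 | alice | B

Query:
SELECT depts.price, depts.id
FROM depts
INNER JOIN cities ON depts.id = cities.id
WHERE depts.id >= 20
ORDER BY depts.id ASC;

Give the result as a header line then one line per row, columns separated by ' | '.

After JOIN cities (4 rows):
depts.amt | depts.id | depts.kind | depts.price | cities.price | cities.id | cities.name
9 | 3 | red | 10 | 40 | 3 | eve
9 | 3 | red | 10 | 1 | 3 | hank
9 | 3 | red | 10 | 7 | 3 | eve
50 | 80 | gray | 6 | 4 | 80 | frank
After WHERE (1 rows):
depts.amt | depts.id | depts.kind | depts.price | cities.price | cities.id | cities.name
50 | 80 | gray | 6 | 4 | 80 | frank
After SELECT (1 rows):
depts.price | depts.id
6 | 80
After ORDER BY (1 rows):
depts.price | depts.id
6 | 80

== RESULT ==
depts.price | depts.id
6 | 80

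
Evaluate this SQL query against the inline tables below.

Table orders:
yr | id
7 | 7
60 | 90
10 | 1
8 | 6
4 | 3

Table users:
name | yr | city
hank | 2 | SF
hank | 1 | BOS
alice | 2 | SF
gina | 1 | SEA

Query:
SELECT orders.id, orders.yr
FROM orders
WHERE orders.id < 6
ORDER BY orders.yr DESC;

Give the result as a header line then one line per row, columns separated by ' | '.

After WHERE (2 rows):
orders.yr | orders.id
10 | 1
4 | 3
After SELECT (2 rows):
orders.id | orders.yr
1 | 10
3 | 4
After ORDER BY (2 rows):
orders.id | orders.yr
1 | 10
3 | 4

== RESULT ==
orders.id | orders.yr
1 | 10
3 | 4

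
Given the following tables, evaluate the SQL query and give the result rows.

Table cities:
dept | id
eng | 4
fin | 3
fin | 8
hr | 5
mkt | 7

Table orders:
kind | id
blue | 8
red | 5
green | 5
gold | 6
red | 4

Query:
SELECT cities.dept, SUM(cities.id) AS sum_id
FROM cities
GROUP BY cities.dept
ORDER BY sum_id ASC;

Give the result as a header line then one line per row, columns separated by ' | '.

== RESULT ==
cities.dept | sum_id
eng | 4
hr | 5
mkt | 7
fin | 11

Derivation:
After GROUP BY (4 rows):
cities.dept | sum_id
eng | 4
fin | 11
hr | 5
mkt | 7
After ORDER BY (4 rows):
cities.dept | sum_id
eng | 4
hr | 5
mkt | 7
fin | 11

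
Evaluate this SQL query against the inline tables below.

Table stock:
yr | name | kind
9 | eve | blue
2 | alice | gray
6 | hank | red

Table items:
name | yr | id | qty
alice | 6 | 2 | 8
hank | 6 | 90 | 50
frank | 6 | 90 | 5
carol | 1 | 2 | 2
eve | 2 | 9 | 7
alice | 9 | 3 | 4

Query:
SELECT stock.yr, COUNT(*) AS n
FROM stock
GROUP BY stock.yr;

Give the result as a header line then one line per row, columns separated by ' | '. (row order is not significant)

== RESULT ==
stock.yr | n
9 | 1
2 | 1
6 | 1

Derivation:
After GROUP BY (3 rows):
stock.yr | n
9 | 1
2 | 1
6 | 1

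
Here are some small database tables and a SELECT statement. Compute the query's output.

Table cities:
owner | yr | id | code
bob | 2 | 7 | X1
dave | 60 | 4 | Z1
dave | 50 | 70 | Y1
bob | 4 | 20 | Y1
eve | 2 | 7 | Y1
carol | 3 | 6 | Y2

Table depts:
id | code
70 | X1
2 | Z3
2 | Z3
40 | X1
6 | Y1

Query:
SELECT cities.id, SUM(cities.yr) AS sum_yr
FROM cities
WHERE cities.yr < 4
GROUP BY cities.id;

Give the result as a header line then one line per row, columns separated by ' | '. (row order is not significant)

After WHERE (3 rows):
cities.owner | cities.yr | cities.id | cities.code
bob | 2 | 7 | X1
eve | 2 | 7 | Y1
carol | 3 | 6 | Y2
After GROUP BY (2 rows):
cities.id | sum_yr
7 | 4
6 | 3

== RESULT ==
cities.id | sum_yr
7 | 4
6 | 3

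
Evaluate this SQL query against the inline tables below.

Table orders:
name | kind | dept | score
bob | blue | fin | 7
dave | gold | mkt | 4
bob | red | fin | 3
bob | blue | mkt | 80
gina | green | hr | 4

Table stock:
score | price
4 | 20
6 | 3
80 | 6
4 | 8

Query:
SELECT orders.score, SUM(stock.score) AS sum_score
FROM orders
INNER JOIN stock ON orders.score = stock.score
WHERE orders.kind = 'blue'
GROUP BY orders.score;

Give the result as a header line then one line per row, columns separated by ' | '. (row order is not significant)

After JOIN stock (5 rows):
orders.name | orders.kind | orders.dept | orders.score | stock.score | stock.price
dave | gold | mkt | 4 | 4 | 20
dave | gold | mkt | 4 | 4 | 8
bob | blue | mkt | 80 | 80 | 6
gina | green | hr | 4 | 4 | 20
gina | green | hr | 4 | 4 | 8
After WHERE (1 rows):
orders.name | orders.kind | orders.dept | orders.score | stock.score | stock.price
bob | blue | mkt | 80 | 80 | 6
After GROUP BY (1 rows):
orders.score | sum_score
80 | 80

== RESULT ==
orders.score | sum_score
80 | 80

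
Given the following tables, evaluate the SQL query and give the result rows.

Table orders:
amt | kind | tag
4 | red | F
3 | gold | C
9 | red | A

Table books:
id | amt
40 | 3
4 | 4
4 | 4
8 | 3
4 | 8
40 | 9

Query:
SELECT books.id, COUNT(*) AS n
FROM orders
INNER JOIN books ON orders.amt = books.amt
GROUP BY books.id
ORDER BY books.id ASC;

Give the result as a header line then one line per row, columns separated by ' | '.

After JOIN books (5 rows):
orders.amt | orders.kind | orders.tag | books.id | books.amt
4 | red | F | 4 | 4
4 | red | F | 4 | 4
3 | gold | C | 40 | 3
3 | gold | C | 8 | 3
9 | red | A | 40 | 9
After GROUP BY (3 rows):
books.id | n
4 | 2
40 | 2
8 | 1
After ORDER BY (3 rows):
books.id | n
4 | 2
8 | 1
40 | 2

== RESULT ==
books.id | n
4 | 2
8 | 1
40 | 2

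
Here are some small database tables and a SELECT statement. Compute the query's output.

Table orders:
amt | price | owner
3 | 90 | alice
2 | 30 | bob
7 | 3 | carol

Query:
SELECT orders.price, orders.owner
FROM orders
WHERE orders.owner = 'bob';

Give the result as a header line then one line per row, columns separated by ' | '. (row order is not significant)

After WHERE (1 rows):
orders.amt | orders.price | orders.owner
2 | 30 | bob
After SELECT (1 rows):
orders.price | orders.owner
30 | bob

== RESULT ==
orders.price | orders.owner
30 | bob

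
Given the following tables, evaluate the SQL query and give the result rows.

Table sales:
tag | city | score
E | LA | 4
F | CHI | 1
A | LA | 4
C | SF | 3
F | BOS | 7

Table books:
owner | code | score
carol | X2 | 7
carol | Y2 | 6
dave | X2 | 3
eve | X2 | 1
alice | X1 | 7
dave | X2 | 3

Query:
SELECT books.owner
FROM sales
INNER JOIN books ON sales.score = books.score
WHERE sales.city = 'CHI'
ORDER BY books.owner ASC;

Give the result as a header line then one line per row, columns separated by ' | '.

After JOIN books (5 rows):
sales.tag | sales.city | sales.score | books.owner | books.code | books.score
F | CHI | 1 | eve | X2 | 1
C | SF | 3 | dave | X2 | 3
C | SF | 3 | dave | X2 | 3
F | BOS | 7 | carol | X2 | 7
F | BOS | 7 | alice | X1 | 7
After WHERE (1 rows):
sales.tag | sales.city | sales.score | books.owner | books.code | books.score
F | CHI | 1 | eve | X2 | 1
After SELECT (1 rows):
books.owner
eve
After ORDER BY (1 rows):
books.owner
eve

== RESULT ==
books.owner
eve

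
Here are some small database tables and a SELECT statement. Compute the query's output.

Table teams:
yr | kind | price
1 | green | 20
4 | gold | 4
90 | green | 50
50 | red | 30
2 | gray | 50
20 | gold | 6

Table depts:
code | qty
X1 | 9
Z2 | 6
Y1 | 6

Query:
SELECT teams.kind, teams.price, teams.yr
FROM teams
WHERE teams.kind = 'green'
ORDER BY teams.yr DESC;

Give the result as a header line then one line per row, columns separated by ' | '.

After WHERE (2 rows):
teams.yr | teams.kind | teams.price
1 | green | 20
90 | green | 50
After SELECT (2 rows):
teams.kind | teams.price | teams.yr
green | 20 | 1
green | 50 | 90
After ORDER BY (2 rows):
teams.kind | teams.price | teams.yr
green | 50 | 90
green | 20 | 1

== RESULT ==
teams.kind | teams.price | teams.yr
green | 50 | 90
green | 20 | 1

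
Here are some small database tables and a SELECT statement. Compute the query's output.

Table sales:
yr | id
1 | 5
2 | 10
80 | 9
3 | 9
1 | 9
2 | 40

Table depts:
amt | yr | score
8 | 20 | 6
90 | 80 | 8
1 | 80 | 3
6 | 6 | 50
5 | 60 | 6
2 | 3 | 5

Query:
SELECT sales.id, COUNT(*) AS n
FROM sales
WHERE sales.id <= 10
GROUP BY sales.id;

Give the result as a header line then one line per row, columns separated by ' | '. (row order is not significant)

== RESULT ==
sales.id | n
5 | 1
10 | 1
9 | 3

Derivation:
After WHERE (5 rows):
sales.yr | sales.id
1 | 5
2 | 10
80 | 9
3 | 9
1 | 9
After GROUP BY (3 rows):
sales.id | n
5 | 1
10 | 1
9 | 3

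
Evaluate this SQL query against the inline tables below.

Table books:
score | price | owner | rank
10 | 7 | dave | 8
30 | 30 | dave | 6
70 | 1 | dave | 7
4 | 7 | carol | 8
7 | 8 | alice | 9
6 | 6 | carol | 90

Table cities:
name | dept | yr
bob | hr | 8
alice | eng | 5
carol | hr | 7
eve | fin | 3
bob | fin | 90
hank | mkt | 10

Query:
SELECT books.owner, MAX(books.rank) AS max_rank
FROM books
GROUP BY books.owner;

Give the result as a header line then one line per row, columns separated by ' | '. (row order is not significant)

== RESULT ==
books.owner | max_rank
dave | 8
carol | 90
alice | 9

Derivation:
After GROUP BY (3 rows):
books.owner | max_rank
dave | 8
carol | 90
alice | 9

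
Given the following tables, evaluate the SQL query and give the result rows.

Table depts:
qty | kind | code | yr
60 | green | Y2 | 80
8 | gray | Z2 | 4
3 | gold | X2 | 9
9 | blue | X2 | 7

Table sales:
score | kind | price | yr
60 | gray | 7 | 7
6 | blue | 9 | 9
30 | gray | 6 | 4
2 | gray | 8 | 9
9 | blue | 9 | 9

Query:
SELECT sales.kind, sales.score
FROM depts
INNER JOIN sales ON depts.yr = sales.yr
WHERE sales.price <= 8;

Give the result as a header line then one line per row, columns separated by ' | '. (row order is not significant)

After JOIN sales (5 rows):
depts.qty | depts.kind | depts.code | depts.yr | sales.score | sales.kind | sales.price | sales.yr
8 | gray | Z2 | 4 | 30 | gray | 6 | 4
3 | gold | X2 | 9 | 6 | blue | 9 | 9
3 | gold | X2 | 9 | 2 | gray | 8 | 9
3 | gold | X2 | 9 | 9 | blue | 9 | 9
9 | blue | X2 | 7 | 60 | gray | 7 | 7
After WHERE (3 rows):
depts.qty | depts.kind | depts.code | depts.yr | sales.score | sales.kind | sales.price | sales.yr
8 | gray | Z2 | 4 | 30 | gray | 6 | 4
3 | gold | X2 | 9 | 2 | gray | 8 | 9
9 | blue | X2 | 7 | 60 | gray | 7 | 7
After SELECT (3 rows):
sales.kind | sales.score
gray | 30
gray | 2
gray | 60

== RESULT ==
sales.kind | sales.score
gray | 30
gray | 2
gray | 60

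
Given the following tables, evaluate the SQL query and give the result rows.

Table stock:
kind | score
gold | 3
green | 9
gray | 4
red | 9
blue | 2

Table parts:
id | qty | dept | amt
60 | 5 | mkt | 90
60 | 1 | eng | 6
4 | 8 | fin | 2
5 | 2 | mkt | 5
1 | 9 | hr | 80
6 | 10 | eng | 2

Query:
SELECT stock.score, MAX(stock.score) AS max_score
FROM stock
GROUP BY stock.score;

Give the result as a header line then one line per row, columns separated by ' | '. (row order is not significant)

After GROUP BY (4 rows):
stock.score | max_score
3 | 3
9 | 9
4 | 4
2 | 2

== RESULT ==
stock.score | max_score
3 | 3
9 | 9
4 | 4
2 | 2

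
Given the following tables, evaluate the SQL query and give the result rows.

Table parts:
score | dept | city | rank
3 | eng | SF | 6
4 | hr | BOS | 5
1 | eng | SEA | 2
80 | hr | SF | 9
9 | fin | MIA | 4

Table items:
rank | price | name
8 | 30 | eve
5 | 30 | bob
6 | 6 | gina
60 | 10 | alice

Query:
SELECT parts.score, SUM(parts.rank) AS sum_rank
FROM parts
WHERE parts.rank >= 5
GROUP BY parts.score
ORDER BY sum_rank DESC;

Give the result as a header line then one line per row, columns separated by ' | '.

== RESULT ==
parts.score | sum_rank
80 | 9
3 | 6
4 | 5

Derivation:
After WHERE (3 rows):
parts.score | parts.dept | parts.city | parts.rank
3 | eng | SF | 6
4 | hr | BOS | 5
80 | hr | SF | 9
After GROUP BY (3 rows):
parts.score | sum_rank
3 | 6
4 | 5
80 | 9
After ORDER BY (3 rows):
parts.score | sum_rank
80 | 9
3 | 6
4 | 5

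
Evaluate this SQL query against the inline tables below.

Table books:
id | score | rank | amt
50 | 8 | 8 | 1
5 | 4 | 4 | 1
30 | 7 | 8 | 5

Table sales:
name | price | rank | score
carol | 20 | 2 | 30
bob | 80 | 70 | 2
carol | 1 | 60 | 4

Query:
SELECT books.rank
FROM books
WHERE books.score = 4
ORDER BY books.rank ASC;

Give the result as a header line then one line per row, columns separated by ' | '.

== RESULT ==
books.rank
4

Derivation:
After WHERE (1 rows):
books.id | books.score | books.rank | books.amt
5 | 4 | 4 | 1
After SELECT (1 rows):
books.rank
4
After ORDER BY (1 rows):
books.rank
4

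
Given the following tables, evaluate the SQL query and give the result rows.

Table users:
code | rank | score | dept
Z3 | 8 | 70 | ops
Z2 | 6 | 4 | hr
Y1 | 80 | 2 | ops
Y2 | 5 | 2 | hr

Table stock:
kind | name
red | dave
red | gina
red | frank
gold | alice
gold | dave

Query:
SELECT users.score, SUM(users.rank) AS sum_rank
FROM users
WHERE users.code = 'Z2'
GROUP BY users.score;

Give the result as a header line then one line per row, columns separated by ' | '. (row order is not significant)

== RESULT ==
users.score | sum_rank
4 | 6

Derivation:
After WHERE (1 rows):
users.code | users.rank | users.score | users.dept
Z2 | 6 | 4 | hr
After GROUP BY (1 rows):
users.score | sum_rank
4 | 6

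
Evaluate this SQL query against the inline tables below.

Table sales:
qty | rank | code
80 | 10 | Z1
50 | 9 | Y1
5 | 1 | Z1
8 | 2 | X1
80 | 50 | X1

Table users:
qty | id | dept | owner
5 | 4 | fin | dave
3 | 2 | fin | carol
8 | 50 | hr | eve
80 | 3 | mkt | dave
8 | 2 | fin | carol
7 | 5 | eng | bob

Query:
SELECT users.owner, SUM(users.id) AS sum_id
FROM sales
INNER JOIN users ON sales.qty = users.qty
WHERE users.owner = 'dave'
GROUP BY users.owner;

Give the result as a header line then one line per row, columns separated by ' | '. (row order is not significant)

== RESULT ==
users.owner | sum_id
dave | 10

Derivation:
After JOIN users (5 rows):
sales.qty | sales.rank | sales.code | users.qty | users.id | users.dept | users.owner
80 | 10 | Z1 | 80 | 3 | mkt | dave
5 | 1 | Z1 | 5 | 4 | fin | dave
8 | 2 | X1 | 8 | 50 | hr | eve
8 | 2 | X1 | 8 | 2 | fin | carol
80 | 50 | X1 | 80 | 3 | mkt | dave
After WHERE (3 rows):
sales.qty | sales.rank | sales.code | users.qty | users.id | users.dept | users.owner
80 | 10 | Z1 | 80 | 3 | mkt | dave
5 | 1 | Z1 | 5 | 4 | fin | dave
80 | 50 | X1 | 80 | 3 | mkt | dave
After GROUP BY (1 rows):
users.owner | sum_id
dave | 10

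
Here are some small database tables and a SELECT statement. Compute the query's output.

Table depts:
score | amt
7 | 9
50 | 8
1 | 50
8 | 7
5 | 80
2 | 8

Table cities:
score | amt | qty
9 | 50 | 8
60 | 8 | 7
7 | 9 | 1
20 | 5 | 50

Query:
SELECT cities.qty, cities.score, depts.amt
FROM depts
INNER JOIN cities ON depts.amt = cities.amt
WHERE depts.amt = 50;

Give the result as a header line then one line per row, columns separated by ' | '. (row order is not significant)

== RESULT ==
cities.qty | cities.score | depts.amt
8 | 9 | 50

Derivation:
After JOIN cities (4 rows):
depts.score | depts.amt | cities.score | cities.amt | cities.qty
7 | 9 | 7 | 9 | 1
50 | 8 | 60 | 8 | 7
1 | 50 | 9 | 50 | 8
2 | 8 | 60 | 8 | 7
After WHERE (1 rows):
depts.score | depts.amt | cities.score | cities.amt | cities.qty
1 | 50 | 9 | 50 | 8
After SELECT (1 rows):
cities.qty | cities.score | depts.amt
8 | 9 | 50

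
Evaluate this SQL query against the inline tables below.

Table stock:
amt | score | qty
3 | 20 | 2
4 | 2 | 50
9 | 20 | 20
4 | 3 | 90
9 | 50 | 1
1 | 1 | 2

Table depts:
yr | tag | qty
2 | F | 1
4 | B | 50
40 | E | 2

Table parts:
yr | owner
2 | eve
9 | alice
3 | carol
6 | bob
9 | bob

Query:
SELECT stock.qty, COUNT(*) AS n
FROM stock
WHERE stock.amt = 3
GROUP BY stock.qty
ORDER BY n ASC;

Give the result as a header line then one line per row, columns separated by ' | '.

== RESULT ==
stock.qty | n
2 | 1

Derivation:
After WHERE (1 rows):
stock.amt | stock.score | stock.qty
3 | 20 | 2
After GROUP BY (1 rows):
stock.qty | n
2 | 1
After ORDER BY (1 rows):
stock.qty | n
2 | 1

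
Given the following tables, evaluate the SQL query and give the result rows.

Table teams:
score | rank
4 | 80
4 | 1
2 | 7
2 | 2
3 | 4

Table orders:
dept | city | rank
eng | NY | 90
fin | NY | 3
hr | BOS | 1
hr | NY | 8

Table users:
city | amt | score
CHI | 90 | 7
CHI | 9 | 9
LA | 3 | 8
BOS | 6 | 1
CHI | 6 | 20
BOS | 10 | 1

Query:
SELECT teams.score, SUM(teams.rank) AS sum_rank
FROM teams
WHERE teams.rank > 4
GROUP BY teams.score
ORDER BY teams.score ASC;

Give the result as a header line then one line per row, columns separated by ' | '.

== RESULT ==
teams.score | sum_rank
2 | 7
4 | 80

Derivation:
After WHERE (2 rows):
teams.score | teams.rank
4 | 80
2 | 7
After GROUP BY (2 rows):
teams.score | sum_rank
4 | 80
2 | 7
After ORDER BY (2 rows):
teams.score | sum_rank
2 | 7
4 | 80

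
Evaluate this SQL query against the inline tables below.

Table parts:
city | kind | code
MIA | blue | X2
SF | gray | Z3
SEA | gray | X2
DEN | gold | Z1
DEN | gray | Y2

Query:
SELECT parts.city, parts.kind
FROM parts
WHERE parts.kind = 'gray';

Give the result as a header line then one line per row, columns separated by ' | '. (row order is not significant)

== RESULT ==
parts.city | parts.kind
SF | gray
SEA | gray
DEN | gray

Derivation:
After WHERE (3 rows):
parts.city | parts.kind | parts.code
SF | gray | Z3
SEA | gray | X2
DEN | gray | Y2
After SELECT (3 rows):
parts.city | parts.kind
SF | gray
SEA | gray
DEN | gray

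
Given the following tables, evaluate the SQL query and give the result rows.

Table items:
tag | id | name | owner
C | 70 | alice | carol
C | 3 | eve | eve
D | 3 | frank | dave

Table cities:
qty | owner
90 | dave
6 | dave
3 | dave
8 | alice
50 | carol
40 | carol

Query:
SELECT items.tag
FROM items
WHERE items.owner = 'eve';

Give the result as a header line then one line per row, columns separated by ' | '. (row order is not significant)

== RESULT ==
items.tag
C

Derivation:
After WHERE (1 rows):
items.tag | items.id | items.name | items.owner
C | 3 | eve | eve
After SELECT (1 rows):
items.tag
C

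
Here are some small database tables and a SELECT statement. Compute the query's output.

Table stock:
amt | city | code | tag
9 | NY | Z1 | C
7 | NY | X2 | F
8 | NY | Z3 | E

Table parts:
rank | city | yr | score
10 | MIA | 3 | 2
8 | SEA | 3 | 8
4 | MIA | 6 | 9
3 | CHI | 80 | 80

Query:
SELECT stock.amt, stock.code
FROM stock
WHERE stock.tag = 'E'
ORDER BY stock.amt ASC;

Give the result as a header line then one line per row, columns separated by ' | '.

After WHERE (1 rows):
stock.amt | stock.city | stock.code | stock.tag
8 | NY | Z3 | E
After SELECT (1 rows):
stock.amt | stock.code
8 | Z3
After ORDER BY (1 rows):
stock.amt | stock.code
8 | Z3

== RESULT ==
stock.amt | stock.code
8 | Z3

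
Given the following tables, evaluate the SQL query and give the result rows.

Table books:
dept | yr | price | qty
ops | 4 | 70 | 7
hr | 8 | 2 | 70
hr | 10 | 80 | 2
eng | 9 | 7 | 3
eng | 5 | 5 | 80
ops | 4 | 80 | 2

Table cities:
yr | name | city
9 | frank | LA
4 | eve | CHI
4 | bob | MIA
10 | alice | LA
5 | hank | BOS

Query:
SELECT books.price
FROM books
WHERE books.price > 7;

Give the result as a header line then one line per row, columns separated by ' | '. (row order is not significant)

== RESULT ==
books.price
70
80
80

Derivation:
After WHERE (3 rows):
books.dept | books.yr | books.price | books.qty
ops | 4 | 70 | 7
hr | 10 | 80 | 2
ops | 4 | 80 | 2
After SELECT (3 rows):
books.price
70
80
80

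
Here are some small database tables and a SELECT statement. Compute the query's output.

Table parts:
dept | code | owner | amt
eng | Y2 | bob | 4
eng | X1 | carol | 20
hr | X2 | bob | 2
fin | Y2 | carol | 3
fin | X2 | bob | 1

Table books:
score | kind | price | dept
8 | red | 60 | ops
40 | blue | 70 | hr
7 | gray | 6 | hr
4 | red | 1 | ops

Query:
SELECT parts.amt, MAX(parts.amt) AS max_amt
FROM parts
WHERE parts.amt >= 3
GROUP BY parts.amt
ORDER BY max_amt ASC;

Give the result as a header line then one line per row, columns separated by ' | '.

== RESULT ==
parts.amt | max_amt
3 | 3
4 | 4
20 | 20

Derivation:
After WHERE (3 rows):
parts.dept | parts.code | parts.owner | parts.amt
eng | Y2 | bob | 4
eng | X1 | carol | 20
fin | Y2 | carol | 3
After GROUP BY (3 rows):
parts.amt | max_amt
4 | 4
20 | 20
3 | 3
After ORDER BY (3 rows):
parts.amt | max_amt
3 | 3
4 | 4
20 | 20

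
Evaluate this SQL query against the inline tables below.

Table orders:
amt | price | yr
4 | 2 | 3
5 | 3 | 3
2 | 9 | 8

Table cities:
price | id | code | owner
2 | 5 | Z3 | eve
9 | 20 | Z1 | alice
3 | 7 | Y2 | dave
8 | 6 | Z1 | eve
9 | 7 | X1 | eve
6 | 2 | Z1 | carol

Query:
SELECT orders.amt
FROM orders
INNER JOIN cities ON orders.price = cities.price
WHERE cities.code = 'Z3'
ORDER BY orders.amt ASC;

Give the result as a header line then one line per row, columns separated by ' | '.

After JOIN cities (4 rows):
orders.amt | orders.price | orders.yr | cities.price | cities.id | cities.code | cities.owner
4 | 2 | 3 | 2 | 5 | Z3 | eve
5 | 3 | 3 | 3 | 7 | Y2 | dave
2 | 9 | 8 | 9 | 20 | Z1 | alice
2 | 9 | 8 | 9 | 7 | X1 | eve
After WHERE (1 rows):
orders.amt | orders.price | orders.yr | cities.price | cities.id | cities.code | cities.owner
4 | 2 | 3 | 2 | 5 | Z3 | eve
After SELECT (1 rows):
orders.amt
4
After ORDER BY (1 rows):
orders.amt
4

== RESULT ==
orders.amt
4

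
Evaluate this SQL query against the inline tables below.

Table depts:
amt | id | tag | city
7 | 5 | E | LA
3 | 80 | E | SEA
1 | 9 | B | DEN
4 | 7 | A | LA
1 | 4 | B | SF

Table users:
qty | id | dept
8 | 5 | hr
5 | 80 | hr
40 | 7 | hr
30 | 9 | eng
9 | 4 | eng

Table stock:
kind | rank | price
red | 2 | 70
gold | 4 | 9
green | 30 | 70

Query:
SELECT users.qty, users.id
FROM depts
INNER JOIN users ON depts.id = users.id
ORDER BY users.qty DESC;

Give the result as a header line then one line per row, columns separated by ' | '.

After JOIN users (5 rows):
depts.amt | depts.id | depts.tag | depts.city | users.qty | users.id | users.dept
7 | 5 | E | LA | 8 | 5 | hr
3 | 80 | E | SEA | 5 | 80 | hr
1 | 9 | B | DEN | 30 | 9 | eng
4 | 7 | A | LA | 40 | 7 | hr
1 | 4 | B | SF | 9 | 4 | eng
After SELECT (5 rows):
users.qty | users.id
8 | 5
5 | 80
30 | 9
40 | 7
9 | 4
After ORDER BY (5 rows):
users.qty | users.id
40 | 7
30 | 9
9 | 4
8 | 5
5 | 80

== RESULT ==
users.qty | users.id
40 | 7
30 | 9
9 | 4
8 | 5
5 | 80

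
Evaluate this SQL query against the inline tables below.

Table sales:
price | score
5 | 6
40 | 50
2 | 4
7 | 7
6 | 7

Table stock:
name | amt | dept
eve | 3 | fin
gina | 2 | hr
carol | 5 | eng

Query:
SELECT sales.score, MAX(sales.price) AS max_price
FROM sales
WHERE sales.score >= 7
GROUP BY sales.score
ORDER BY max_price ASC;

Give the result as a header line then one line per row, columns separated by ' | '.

== RESULT ==
sales.score | max_price
7 | 7
50 | 40

Derivation:
After WHERE (3 rows):
sales.price | sales.score
40 | 50
7 | 7
6 | 7
After GROUP BY (2 rows):
sales.score | max_price
50 | 40
7 | 7
After ORDER BY (2 rows):
sales.score | max_price
7 | 7
50 | 40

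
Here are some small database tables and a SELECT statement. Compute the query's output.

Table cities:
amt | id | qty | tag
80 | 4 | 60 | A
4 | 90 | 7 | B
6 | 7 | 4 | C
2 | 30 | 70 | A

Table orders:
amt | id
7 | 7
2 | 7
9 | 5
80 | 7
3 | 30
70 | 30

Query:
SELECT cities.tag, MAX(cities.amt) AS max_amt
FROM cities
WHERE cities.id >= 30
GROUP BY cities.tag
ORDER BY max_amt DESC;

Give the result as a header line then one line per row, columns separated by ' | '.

== RESULT ==
cities.tag | max_amt
B | 4
A | 2

Derivation:
After WHERE (2 rows):
cities.amt | cities.id | cities.qty | cities.tag
4 | 90 | 7 | B
2 | 30 | 70 | A
After GROUP BY (2 rows):
cities.tag | max_amt
B | 4
A | 2
After ORDER BY (2 rows):
cities.tag | max_amt
B | 4
A | 2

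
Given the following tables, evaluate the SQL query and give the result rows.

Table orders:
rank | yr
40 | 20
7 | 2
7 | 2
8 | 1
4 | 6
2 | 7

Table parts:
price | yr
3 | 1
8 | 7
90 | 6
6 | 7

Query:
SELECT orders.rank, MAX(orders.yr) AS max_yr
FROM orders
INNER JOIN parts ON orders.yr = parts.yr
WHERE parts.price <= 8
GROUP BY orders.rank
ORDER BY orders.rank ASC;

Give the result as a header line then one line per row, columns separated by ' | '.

After JOIN parts (4 rows):
orders.rank | orders.yr | parts.price | parts.yr
8 | 1 | 3 | 1
4 | 6 | 90 | 6
2 | 7 | 8 | 7
2 | 7 | 6 | 7
After WHERE (3 rows):
orders.rank | orders.yr | parts.price | parts.yr
8 | 1 | 3 | 1
2 | 7 | 8 | 7
2 | 7 | 6 | 7
After GROUP BY (2 rows):
orders.rank | max_yr
8 | 1
2 | 7
After ORDER BY (2 rows):
orders.rank | max_yr
2 | 7
8 | 1

== RESULT ==
orders.rank | max_yr
2 | 7
8 | 1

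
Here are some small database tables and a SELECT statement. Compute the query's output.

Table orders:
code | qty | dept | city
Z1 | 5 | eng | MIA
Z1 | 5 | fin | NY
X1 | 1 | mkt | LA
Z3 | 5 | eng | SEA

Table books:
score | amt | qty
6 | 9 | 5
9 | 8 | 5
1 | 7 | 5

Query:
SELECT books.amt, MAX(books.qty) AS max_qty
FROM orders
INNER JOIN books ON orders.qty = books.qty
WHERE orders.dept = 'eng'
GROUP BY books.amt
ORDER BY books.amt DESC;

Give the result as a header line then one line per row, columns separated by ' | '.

After JOIN books (9 rows):
orders.code | orders.qty | orders.dept | orders.city | books.score | books.amt | books.qty
Z1 | 5 | eng | MIA | 6 | 9 | 5
Z1 | 5 | eng | MIA | 9 | 8 | 5
Z1 | 5 | eng | MIA | 1 | 7 | 5
Z1 | 5 | fin | NY | 6 | 9 | 5
Z1 | 5 | fin | NY | 9 | 8 | 5
Z1 | 5 | fin | NY | 1 | 7 | 5
Z3 | 5 | eng | SEA | 6 | 9 | 5
Z3 | 5 | eng | SEA | 9 | 8 | 5
Z3 | 5 | eng | SEA | 1 | 7 | 5
After WHERE (6 rows):
orders.code | orders.qty | orders.dept | orders.city | books.score | books.amt | books.qty
Z1 | 5 | eng | MIA | 6 | 9 | 5
Z1 | 5 | eng | MIA | 9 | 8 | 5
Z1 | 5 | eng | MIA | 1 | 7 | 5
Z3 | 5 | eng | SEA | 6 | 9 | 5
Z3 | 5 | eng | SEA | 9 | 8 | 5
Z3 | 5 | eng | SEA | 1 | 7 | 5
After GROUP BY (3 rows):
books.amt | max_qty
9 | 5
8 | 5
7 | 5
After ORDER BY (3 rows):
books.amt | max_qty
9 | 5
8 | 5
7 | 5

== RESULT ==
books.amt | max_qty
9 | 5
8 | 5
7 | 5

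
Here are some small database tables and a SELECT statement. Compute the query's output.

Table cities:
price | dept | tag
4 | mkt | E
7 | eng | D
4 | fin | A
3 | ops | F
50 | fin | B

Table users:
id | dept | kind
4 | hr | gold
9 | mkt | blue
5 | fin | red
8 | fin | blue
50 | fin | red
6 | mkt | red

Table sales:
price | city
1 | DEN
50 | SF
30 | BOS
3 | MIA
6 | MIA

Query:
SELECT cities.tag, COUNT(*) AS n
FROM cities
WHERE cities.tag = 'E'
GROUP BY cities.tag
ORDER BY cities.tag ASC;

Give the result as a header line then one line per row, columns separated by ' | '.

== RESULT ==
cities.tag | n
E | 1

Derivation:
After WHERE (1 rows):
cities.price | cities.dept | cities.tag
4 | mkt | E
After GROUP BY (1 rows):
cities.tag | n
E | 1
After ORDER BY (1 rows):
cities.tag | n
E | 1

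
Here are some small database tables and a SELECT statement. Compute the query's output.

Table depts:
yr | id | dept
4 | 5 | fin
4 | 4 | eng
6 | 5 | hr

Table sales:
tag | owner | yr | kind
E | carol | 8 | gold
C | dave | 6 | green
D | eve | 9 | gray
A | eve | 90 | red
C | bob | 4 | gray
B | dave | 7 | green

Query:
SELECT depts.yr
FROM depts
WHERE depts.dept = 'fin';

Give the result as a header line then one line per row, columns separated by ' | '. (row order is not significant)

== RESULT ==
depts.yr
4

Derivation:
After WHERE (1 rows):
depts.yr | depts.id | depts.dept
4 | 5 | fin
After SELECT (1 rows):
depts.yr
4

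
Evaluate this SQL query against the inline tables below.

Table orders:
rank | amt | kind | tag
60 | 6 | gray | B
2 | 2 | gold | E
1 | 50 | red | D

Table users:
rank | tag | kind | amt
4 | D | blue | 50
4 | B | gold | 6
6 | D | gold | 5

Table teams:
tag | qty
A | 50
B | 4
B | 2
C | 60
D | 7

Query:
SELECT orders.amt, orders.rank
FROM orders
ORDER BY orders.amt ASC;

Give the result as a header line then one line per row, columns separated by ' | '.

== RESULT ==
orders.amt | orders.rank
2 | 2
6 | 60
50 | 1

Derivation:
After SELECT (3 rows):
orders.amt | orders.rank
6 | 60
2 | 2
50 | 1
After ORDER BY (3 rows):
orders.amt | orders.rank
2 | 2
6 | 60
50 | 1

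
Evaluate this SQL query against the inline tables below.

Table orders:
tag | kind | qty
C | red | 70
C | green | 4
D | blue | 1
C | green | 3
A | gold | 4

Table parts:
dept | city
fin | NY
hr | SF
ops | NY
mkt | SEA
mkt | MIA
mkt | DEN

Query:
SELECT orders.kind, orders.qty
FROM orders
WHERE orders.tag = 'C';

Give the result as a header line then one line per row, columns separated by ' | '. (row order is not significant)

== RESULT ==
orders.kind | orders.qty
red | 70
green | 4
green | 3

Derivation:
After WHERE (3 rows):
orders.tag | orders.kind | orders.qty
C | red | 70
C | green | 4
C | green | 3
After SELECT (3 rows):
orders.kind | orders.qty
red | 70
green | 4
green | 3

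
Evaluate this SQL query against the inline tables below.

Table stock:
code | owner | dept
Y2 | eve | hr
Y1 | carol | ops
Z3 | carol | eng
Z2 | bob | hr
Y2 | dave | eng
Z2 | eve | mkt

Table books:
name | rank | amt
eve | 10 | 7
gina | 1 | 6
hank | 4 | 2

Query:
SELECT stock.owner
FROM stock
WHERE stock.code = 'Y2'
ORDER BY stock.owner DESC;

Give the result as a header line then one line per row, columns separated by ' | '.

After WHERE (2 rows):
stock.code | stock.owner | stock.dept
Y2 | eve | hr
Y2 | dave | eng
After SELECT (2 rows):
stock.owner
eve
dave
After ORDER BY (2 rows):
stock.owner
eve
dave

== RESULT ==
stock.owner
eve
dave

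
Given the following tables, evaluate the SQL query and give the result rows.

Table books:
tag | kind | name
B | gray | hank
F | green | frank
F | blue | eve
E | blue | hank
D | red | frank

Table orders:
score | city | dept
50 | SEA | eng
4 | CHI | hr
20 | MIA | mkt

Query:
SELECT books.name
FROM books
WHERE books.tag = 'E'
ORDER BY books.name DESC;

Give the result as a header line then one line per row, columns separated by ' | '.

== RESULT ==
books.name
hank

Derivation:
After WHERE (1 rows):
books.tag | books.kind | books.name
E | blue | hank
After SELECT (1 rows):
books.name
hank
After ORDER BY (1 rows):
books.name
hank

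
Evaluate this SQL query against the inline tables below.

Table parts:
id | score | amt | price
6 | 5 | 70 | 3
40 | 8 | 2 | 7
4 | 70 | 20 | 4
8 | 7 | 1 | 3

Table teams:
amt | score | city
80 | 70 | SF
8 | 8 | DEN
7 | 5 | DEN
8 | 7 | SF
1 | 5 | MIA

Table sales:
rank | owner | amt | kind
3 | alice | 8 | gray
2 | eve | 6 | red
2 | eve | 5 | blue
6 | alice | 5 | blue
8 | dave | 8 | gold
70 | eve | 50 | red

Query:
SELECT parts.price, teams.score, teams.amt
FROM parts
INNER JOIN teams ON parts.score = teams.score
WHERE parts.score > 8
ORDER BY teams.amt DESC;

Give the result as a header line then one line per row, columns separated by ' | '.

== RESULT ==
parts.price | teams.score | teams.amt
4 | 70 | 80

Derivation:
After JOIN teams (5 rows):
parts.id | parts.score | parts.amt | parts.price | teams.amt | teams.score | teams.city
6 | 5 | 70 | 3 | 7 | 5 | DEN
6 | 5 | 70 | 3 | 1 | 5 | MIA
40 | 8 | 2 | 7 | 8 | 8 | DEN
4 | 70 | 20 | 4 | 80 | 70 | SF
8 | 7 | 1 | 3 | 8 | 7 | SF
After WHERE (1 rows):
parts.id | parts.score | parts.amt | parts.price | teams.amt | teams.score | teams.city
4 | 70 | 20 | 4 | 80 | 70 | SF
After SELECT (1 rows):
parts.price | teams.score | teams.amt
4 | 70 | 80
After ORDER BY (1 rows):
parts.price | teams.score | teams.amt
4 | 70 | 80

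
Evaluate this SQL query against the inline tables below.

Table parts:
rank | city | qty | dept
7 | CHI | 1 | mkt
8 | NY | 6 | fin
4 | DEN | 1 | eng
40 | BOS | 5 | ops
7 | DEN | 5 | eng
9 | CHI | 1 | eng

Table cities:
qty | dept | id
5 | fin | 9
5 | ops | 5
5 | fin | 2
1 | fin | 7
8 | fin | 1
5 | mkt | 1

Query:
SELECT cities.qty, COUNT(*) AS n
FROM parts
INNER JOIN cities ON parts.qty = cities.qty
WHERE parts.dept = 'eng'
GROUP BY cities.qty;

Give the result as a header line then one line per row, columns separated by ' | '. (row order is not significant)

== RESULT ==
cities.qty | n
1 | 2
5 | 4

Derivation:
After JOIN cities (11 rows):
parts.rank | parts.city | parts.qty | parts.dept | cities.qty | cities.dept | cities.id
7 | CHI | 1 | mkt | 1 | fin | 7
4 | DEN | 1 | eng | 1 | fin | 7
40 | BOS | 5 | ops | 5 | fin | 9
40 | BOS | 5 | ops | 5 | ops | 5
40 | BOS | 5 | ops | 5 | fin | 2
40 | BOS | 5 | ops | 5 | mkt | 1
7 | DEN | 5 | eng | 5 | fin | 9
7 | DEN | 5 | eng | 5 | ops | 5
7 | DEN | 5 | eng | 5 | fin | 2
7 | DEN | 5 | eng | 5 | mkt | 1
9 | CHI | 1 | eng | 1 | fin | 7
After WHERE (6 rows):
parts.rank | parts.city | parts.qty | parts.dept | cities.qty | cities.dept | cities.id
4 | DEN | 1 | eng | 1 | fin | 7
7 | DEN | 5 | eng | 5 | fin | 9
7 | DEN | 5 | eng | 5 | ops | 5
7 | DEN | 5 | eng | 5 | fin | 2
7 | DEN | 5 | eng | 5 | mkt | 1
9 | CHI | 1 | eng | 1 | fin | 7
After GROUP BY (2 rows):
cities.qty | n
1 | 2
5 | 4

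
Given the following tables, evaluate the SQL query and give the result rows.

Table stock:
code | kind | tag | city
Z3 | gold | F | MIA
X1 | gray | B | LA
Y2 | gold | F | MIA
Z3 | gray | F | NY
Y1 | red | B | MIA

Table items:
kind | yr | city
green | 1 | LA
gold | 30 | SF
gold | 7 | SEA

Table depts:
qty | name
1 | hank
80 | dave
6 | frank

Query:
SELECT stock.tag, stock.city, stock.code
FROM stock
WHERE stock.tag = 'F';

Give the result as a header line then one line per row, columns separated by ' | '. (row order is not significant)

== RESULT ==
stock.tag | stock.city | stock.code
F | MIA | Z3
F | MIA | Y2
F | NY | Z3

Derivation:
After WHERE (3 rows):
stock.code | stock.kind | stock.tag | stock.city
Z3 | gold | F | MIA
Y2 | gold | F | MIA
Z3 | gray | F | NY
After SELECT (3 rows):
stock.tag | stock.city | stock.code
F | MIA | Z3
F | MIA | Y2
F | NY | Z3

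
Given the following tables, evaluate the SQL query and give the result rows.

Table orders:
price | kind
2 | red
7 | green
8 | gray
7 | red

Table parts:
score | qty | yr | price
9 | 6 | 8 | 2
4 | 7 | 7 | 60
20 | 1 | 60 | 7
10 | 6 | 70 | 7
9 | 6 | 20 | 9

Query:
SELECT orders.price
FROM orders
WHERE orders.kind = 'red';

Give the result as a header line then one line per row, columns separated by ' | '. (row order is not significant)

After WHERE (2 rows):
orders.price | orders.kind
2 | red
7 | red
After SELECT (2 rows):
orders.price
2
7

== RESULT ==
orders.price
2
7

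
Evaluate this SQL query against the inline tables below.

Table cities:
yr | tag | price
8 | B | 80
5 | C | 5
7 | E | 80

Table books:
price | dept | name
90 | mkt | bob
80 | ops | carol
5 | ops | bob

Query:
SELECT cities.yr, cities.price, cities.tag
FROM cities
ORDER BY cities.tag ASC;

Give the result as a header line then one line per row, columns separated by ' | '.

== RESULT ==
cities.yr | cities.price | cities.tag
8 | 80 | B
5 | 5 | C
7 | 80 | E

Derivation:
After SELECT (3 rows):
cities.yr | cities.price | cities.tag
8 | 80 | B
5 | 5 | C
7 | 80 | E
After ORDER BY (3 rows):
cities.yr | cities.price | cities.tag
8 | 80 | B
5 | 5 | C
7 | 80 | E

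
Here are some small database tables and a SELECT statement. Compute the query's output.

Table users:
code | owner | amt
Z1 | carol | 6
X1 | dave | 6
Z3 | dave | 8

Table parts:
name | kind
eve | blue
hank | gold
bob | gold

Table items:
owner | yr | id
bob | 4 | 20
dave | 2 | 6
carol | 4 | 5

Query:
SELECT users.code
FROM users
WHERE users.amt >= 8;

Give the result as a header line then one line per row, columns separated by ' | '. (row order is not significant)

After WHERE (1 rows):
users.code | users.owner | users.amt
Z3 | dave | 8
After SELECT (1 rows):
users.code
Z3

== RESULT ==
users.code
Z3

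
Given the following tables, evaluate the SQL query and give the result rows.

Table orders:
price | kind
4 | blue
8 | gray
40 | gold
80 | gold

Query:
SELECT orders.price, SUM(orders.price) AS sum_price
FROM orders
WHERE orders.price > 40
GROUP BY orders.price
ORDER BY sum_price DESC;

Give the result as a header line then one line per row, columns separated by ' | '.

After WHERE (1 rows):
orders.price | orders.kind
80 | gold
After GROUP BY (1 rows):
orders.price | sum_price
80 | 80
After ORDER BY (1 rows):
orders.price | sum_price
80 | 80

== RESULT ==
orders.price | sum_price
80 | 80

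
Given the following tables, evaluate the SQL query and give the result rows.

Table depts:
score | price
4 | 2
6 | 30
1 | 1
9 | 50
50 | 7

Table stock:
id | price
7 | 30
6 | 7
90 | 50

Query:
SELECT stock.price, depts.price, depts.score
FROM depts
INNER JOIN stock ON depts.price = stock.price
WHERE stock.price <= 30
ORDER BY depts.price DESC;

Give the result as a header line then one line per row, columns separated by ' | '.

After JOIN stock (3 rows):
depts.score | depts.price | stock.id | stock.price
6 | 30 | 7 | 30
9 | 50 | 90 | 50
50 | 7 | 6 | 7
After WHERE (2 rows):
depts.score | depts.price | stock.id | stock.price
6 | 30 | 7 | 30
50 | 7 | 6 | 7
After SELECT (2 rows):
stock.price | depts.price | depts.score
30 | 30 | 6
7 | 7 | 50
After ORDER BY (2 rows):
stock.price | depts.price | depts.score
30 | 30 | 6
7 | 7 | 50

== RESULT ==
stock.price | depts.price | depts.score
30 | 30 | 6
7 | 7 | 50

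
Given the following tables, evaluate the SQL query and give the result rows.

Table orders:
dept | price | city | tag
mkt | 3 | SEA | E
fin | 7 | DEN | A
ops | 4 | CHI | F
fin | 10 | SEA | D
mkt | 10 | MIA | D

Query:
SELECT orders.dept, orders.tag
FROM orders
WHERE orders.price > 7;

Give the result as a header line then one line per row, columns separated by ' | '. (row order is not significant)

== RESULT ==
orders.dept | orders.tag
fin | D
mkt | D

Derivation:
After WHERE (2 rows):
orders.dept | orders.price | orders.city | orders.tag
fin | 10 | SEA | D
mkt | 10 | MIA | D
After SELECT (2 rows):
orders.dept | orders.tag
fin | D
mkt | D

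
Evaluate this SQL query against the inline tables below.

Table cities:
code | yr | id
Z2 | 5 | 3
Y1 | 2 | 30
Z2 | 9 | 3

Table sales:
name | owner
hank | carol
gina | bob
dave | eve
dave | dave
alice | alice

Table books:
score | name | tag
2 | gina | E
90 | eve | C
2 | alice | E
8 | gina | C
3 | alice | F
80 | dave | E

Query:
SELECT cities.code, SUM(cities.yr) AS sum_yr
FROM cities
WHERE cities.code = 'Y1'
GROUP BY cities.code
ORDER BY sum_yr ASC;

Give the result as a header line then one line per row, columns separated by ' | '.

== RESULT ==
cities.code | sum_yr
Y1 | 2

Derivation:
After WHERE (1 rows):
cities.code | cities.yr | cities.id
Y1 | 2 | 30
After GROUP BY (1 rows):
cities.code | sum_yr
Y1 | 2
After ORDER BY (1 rows):
cities.code | sum_yr
Y1 | 2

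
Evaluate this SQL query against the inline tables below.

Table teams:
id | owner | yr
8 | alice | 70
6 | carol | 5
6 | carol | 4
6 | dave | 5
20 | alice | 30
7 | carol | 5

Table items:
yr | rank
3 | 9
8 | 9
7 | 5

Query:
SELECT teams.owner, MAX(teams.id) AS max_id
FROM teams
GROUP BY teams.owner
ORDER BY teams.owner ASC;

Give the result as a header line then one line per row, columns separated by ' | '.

== RESULT ==
teams.owner | max_id
alice | 20
carol | 7
dave | 6

Derivation:
After GROUP BY (3 rows):
teams.owner | max_id
alice | 20
carol | 7
dave | 6
After ORDER BY (3 rows):
teams.owner | max_id
alice | 20
carol | 7
dave | 6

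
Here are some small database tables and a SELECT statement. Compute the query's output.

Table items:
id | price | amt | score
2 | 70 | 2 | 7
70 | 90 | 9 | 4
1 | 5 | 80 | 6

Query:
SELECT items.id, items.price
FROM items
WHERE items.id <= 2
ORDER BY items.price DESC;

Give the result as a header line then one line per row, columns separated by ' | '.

== RESULT ==
items.id | items.price
2 | 70
1 | 5

Derivation:
After WHERE (2 rows):
items.id | items.price | items.amt | items.score
2 | 70 | 2 | 7
1 | 5 | 80 | 6
After SELECT (2 rows):
items.id | items.price
2 | 70
1 | 5
After ORDER BY (2 rows):
items.id | items.price
2 | 70
1 | 5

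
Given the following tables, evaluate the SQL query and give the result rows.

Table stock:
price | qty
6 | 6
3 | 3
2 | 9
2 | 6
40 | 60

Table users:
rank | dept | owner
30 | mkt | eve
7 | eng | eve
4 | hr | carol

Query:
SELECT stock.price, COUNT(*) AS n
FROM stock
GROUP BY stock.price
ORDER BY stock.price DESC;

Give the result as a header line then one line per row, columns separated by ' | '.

After GROUP BY (4 rows):
stock.price | n
6 | 1
3 | 1
2 | 2
40 | 1
After ORDER BY (4 rows):
stock.price | n
40 | 1
6 | 1
3 | 1
2 | 2

== RESULT ==
stock.price | n
40 | 1
6 | 1
3 | 1
2 | 2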